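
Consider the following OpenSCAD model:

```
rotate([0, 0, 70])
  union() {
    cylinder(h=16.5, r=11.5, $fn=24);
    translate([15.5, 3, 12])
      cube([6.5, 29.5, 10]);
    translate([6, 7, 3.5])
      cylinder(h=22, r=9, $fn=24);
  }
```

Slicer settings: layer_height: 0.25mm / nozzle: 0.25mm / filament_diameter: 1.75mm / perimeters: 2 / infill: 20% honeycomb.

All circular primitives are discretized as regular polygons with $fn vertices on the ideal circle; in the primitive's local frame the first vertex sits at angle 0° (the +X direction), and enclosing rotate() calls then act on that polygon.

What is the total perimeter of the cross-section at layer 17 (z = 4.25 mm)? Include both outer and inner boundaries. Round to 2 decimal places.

84.00 mm

At z = 4.25 mm: the r=11.5 cylinder contributes a regular 24-gon of circumradius 11.5 (perimeter = 2·24·11.500·sin(180°/24) = 72.05 mm); the cube at (15.5, 3) is absent (z outside [12, 22]); the r=9 cylinder at (6, 7) gives a regular 24-gon of circumradius 9 (constant along its height) (perimeter = 2·24·9.000·sin(180°/24) = 56.39 mm); Taking the union: the regions partially overlap (shared area 142.27 mm²), so the edge portions inside another operand are dropped and the merged outline is re-measured after clipping — boundary = 84.00 mm; (rotated 70° about Z; rotation is an isometry so areas/perimeters/island counts are preserved). Overall, the cross-section is a single solid region. Total boundary length (outer) = 84.00 mm.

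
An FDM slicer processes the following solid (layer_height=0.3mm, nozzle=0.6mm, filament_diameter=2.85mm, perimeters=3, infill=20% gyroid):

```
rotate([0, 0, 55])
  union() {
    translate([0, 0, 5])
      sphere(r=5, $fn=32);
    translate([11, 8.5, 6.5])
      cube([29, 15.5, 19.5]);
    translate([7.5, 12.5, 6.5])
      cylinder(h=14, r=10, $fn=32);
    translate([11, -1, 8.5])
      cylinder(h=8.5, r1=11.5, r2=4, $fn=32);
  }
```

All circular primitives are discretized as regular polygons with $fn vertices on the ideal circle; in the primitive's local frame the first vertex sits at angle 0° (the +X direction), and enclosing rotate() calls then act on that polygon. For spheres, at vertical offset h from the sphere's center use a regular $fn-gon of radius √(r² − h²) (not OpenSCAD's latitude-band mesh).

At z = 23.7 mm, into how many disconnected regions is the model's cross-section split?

1

At z = 23.7 mm: the sphere does not reach this height (|z−center|=18.700 > r=5); the cube at (11, 8.5) is present — its section is the full 29×15.5 rectangle; the cylinder at (7.5, 12.5) does not reach this height (z outside [6.5, 20.5]); the cone at (11, -1) is absent (z outside [8.5, 17]); Taking the union: only the 29×15.5 cube at (11, 8.5) is present, so the union is just that shape — 1 connected region; (whole slice rotated 55° about Z — lengths, areas and connectivity unchanged). The result has 1 disconnected region.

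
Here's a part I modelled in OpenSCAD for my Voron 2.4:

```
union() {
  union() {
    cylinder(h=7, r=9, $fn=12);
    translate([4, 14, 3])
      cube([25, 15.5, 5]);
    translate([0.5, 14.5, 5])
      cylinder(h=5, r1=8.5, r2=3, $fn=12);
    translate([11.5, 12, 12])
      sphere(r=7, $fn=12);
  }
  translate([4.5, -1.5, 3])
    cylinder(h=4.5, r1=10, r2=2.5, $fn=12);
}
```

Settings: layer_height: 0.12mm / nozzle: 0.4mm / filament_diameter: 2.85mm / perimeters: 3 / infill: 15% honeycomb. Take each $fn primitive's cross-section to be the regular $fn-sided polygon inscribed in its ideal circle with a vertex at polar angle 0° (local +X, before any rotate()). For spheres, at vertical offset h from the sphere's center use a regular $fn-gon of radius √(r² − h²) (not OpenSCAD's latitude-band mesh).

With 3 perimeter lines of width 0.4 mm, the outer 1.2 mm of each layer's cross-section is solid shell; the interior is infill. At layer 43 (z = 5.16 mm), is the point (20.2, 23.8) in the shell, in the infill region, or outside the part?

At z = 5.16 mm: the r=9 cylinder gives a regular 12-gon of circumradius 9 (constant along its height); the 25×15.5 cube at (4, 14) contributes its full rectangle; the cone at (0.5, 14.5): at t=0.032 of its height the radius interpolates to r₁+(r₂−r₁)t = 8.324, giving a regular 12-gon of that circumradius; the r=7 sphere at (11.5, 12) slices to a regular 12-gon of circumradius 1.488 (√(r²−h²) with h=6.84 from center); Taking the union: the regions partially overlap (shared area 41.24 mm²), so overlapping operands fuse into one piece — 2 connected regions; the cone at (4.5, -1.5) contributes a regular 12-gon of circumradius 6.400 (interpolated between r1=10 and r2=2.5 at t=0.480); Taking the union: the regions partially overlap (shared area 101.73 mm²), so overlapping operands fuse into one piece — 2 connected regions. Overall, the cross-section has 2 separate islands. The nearest boundary edge runs (4.00, 29.50)→(29.00, 29.50); distance from the point to it = 5.70 mm. (Shell/infill is judged within the island containing the point — the largest one.) The point is inside the cross-section and 5.70 mm from the nearest boundary — more than the 1.2 mm shell width (3 × 0.4), so it's in the infill interior.

infill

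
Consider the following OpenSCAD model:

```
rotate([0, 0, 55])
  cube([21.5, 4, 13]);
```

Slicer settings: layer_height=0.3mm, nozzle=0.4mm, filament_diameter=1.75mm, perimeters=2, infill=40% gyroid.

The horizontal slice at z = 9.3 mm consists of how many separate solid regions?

1

At z = 9.3 mm: the cube (footprint 21.5×4) is included at this height; (rotated 55° about Z; rotation is an isometry so areas/perimeters/island counts are preserved). The result has 1 disconnected region.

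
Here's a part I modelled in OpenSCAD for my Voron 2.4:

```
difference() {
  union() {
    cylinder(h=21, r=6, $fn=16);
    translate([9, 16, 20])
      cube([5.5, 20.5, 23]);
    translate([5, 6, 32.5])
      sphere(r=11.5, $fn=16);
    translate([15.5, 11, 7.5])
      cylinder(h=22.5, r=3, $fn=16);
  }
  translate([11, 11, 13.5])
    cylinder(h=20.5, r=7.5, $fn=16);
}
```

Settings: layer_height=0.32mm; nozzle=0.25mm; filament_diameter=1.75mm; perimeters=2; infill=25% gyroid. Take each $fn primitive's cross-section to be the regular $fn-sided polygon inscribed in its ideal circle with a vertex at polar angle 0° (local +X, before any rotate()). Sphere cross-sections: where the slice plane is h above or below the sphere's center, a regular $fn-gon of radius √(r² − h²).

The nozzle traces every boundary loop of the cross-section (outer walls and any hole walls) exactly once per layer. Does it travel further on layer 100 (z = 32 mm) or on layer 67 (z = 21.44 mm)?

layer 100 (z = 32 mm)

Layer 100 (z = 32): the cylinder does not reach this height (z outside [0, 21]); the cube at (9, 16) (footprint 5.5×20.5) is included at this height (perimeter 52.00 mm); the r=11.5 sphere at (5, 6) slices to a regular 16-gon of circumradius 11.489 (√(r²−h²) with h=0.5 from center) (perimeter = 2·16·11.489·sin(180°/16) = 71.73 mm); the cylinder at (15.5, 11) is not intersected at this z (z outside [7.5, 30]); Combining (union): the regions partially overlap (shared area 0.54 mm²), so the edge portions inside another operand are dropped and the merged outline is re-measured after clipping — boundary = 120.20 mm; the r=7.5 cylinder at (11, 11) gives a regular 16-gon of circumradius 7.5 (constant along its height) (perimeter = 2·16·7.500·sin(180°/16) = 46.82 mm); After the difference (first − rest): starting from the result so far, the r=7.5 cylinder at (11, 11) partially overlaps it — only the 137.04 mm² overlap (of its 172.21 mm²) is removed, clipping the outline — boundary = 129.50 mm. So its perimeter = 129.50 mm. Layer 67 (z = 21.44): the cylinder is not intersected at this z (z outside [0, 21]); the cube at (9, 16) (footprint 5.5×20.5) is included at this height (perimeter 52.00 mm); the r=11.5 sphere at (5, 6) slices to a regular 16-gon of circumradius 3.151 (√(r²−h²) with h=11.06 from center) (perimeter = 2·16·3.151·sin(180°/16) = 19.67 mm); the r=3 cylinder at (15.5, 11) contributes a regular 16-gon of circumradius 3 (perimeter = 2·16·3.000·sin(180°/16) = 18.73 mm); Combining (union): the 3 present regions are separate (no shared area or edge), so areas and boundary lengths simply add and each stays a separate island — boundary = 90.40 mm; the r=7.5 cylinder at (11, 11) gives a regular 16-gon of circumradius 7.5 (constant along its height) (perimeter = 2·16·7.500·sin(180°/16) = 46.82 mm); Taking the first minus the rest: starting from that combined region, the r=7.5 cylinder at (11, 11) partially overlaps it — only the 50.99 mm² overlap (of its 172.21 mm²) is removed, clipping the outline — boundary = 66.63 mm. So its perimeter = 66.63 mm. Layer 100 is larger (129.50 vs 66.63 mm).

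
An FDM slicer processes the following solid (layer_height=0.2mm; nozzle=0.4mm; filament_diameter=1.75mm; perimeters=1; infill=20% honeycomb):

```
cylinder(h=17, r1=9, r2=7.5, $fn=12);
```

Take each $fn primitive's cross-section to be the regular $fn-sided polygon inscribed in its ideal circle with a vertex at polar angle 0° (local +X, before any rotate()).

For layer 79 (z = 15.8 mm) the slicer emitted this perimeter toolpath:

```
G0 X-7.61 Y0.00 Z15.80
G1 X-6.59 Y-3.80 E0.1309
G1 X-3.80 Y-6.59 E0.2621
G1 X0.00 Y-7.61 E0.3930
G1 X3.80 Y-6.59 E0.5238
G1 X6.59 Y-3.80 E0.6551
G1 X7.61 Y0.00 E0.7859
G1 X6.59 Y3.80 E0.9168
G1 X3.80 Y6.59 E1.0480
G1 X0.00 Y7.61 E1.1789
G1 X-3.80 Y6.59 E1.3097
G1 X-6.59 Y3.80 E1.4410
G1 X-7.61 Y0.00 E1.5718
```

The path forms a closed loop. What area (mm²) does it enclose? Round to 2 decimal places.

Apply the shoelace formula to the sequence of (X, Y) vertices; enclosed area = 173.65 mm².

173.65 mm²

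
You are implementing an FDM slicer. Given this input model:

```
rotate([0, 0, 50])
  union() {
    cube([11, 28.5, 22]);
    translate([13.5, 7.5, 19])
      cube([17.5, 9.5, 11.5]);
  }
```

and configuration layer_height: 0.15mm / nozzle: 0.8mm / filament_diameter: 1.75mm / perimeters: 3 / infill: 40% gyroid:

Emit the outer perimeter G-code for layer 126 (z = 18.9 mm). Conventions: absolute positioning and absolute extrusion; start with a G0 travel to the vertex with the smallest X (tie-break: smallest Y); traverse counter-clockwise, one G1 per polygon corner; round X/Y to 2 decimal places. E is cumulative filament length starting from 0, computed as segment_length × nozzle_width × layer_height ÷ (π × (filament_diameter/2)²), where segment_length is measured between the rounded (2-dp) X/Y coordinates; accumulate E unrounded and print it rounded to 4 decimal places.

At z = 18.9 mm: the 11×28.5 cube contributes its full rectangle; the cube at (13.5, 7.5) is absent (z outside [19, 30.5]); Taking the union: only the 11×28.5 cube is present, so the union is just that shape — 1 connected region; (whole slice rotated 50° about Z — lengths, areas and connectivity unchanged). The outline is a single polygon with 4 vertices. Extrusion per mm of travel: 0.8 × 0.15 / (π × 0.875²) = 0.049890. Accumulating E over each segment gives final E = 3.9414.

G0 X-21.83 Y18.32 Z18.90
G1 X0.00 Y0.00 E1.4218
G1 X7.07 Y8.43 E1.9707
G1 X-14.76 Y26.75 E3.3925
G1 X-21.83 Y18.32 E3.9414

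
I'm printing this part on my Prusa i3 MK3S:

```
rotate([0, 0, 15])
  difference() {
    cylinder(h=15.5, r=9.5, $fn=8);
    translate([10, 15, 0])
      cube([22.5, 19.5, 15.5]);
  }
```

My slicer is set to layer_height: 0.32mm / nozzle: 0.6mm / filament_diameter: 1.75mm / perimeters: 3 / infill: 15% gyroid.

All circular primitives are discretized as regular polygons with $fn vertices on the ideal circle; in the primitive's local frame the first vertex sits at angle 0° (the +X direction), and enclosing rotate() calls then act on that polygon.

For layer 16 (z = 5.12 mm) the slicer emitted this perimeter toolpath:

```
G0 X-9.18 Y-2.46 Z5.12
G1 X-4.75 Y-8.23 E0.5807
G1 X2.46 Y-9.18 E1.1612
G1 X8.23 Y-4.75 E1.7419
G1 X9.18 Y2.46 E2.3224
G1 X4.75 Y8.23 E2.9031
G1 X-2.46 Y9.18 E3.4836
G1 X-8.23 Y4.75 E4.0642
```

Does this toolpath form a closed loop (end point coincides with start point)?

Start point (G0): (-9.18, -2.46). End point (last G1): the path does not return to the start — open.

no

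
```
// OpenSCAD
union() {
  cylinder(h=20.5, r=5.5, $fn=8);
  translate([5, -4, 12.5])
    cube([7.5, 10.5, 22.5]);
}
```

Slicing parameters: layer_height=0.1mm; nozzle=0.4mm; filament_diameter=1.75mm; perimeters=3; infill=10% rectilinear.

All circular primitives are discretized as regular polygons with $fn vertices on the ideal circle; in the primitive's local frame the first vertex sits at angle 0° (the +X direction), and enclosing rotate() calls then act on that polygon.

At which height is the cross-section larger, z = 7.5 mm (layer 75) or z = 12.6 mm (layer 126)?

layer 126 (z = 12.6 mm)

Layer 75 (z = 7.5): the r=5.5 cylinder contributes a regular 8-gon of circumradius 5.5 (area = (8/2)·5.500²·sin(360°/8) = 85.56 mm²); the cube at (5, -4) is absent (z outside [12.5, 35]); Taking the union: only the r=5.5 cylinder is present, so the union is just that shape — area = 85.56 mm². So its area = 85.56 mm². Layer 126 (z = 12.6): the r=5.5 cylinder gives a regular 8-gon of circumradius 5.5 (constant along its height) (area = (8/2)·5.500²·sin(360°/8) = 85.56 mm²); the 7.5×10.5 cube at (5, -4) contributes its full rectangle (area 78.75 mm²); Combining (union): the regions partially overlap — summed areas 164.31 mm² minus the doubly-counted overlap 0.60 mm² gives 163.71 mm² — area = 163.71 mm². So its area = 163.71 mm². Layer 126 is larger (163.71 vs 85.56 mm²).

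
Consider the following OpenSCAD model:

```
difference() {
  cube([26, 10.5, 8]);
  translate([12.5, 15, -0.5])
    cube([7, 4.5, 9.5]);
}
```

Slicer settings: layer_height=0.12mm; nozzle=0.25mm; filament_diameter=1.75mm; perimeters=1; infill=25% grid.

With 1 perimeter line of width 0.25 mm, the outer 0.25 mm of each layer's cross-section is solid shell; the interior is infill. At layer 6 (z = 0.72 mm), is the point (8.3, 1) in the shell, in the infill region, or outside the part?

At z = 0.72 mm: the cube (footprint 26×10.5) is included at this height; the 7×4.5 cube at (12.5, 15) contributes its full rectangle; Subtracting the remaining from the first: starting from the 26×10.5 cube, the 7×4.5 cube at (12.5, 15) misses the remaining region (no effect) — 1 connected region. Overall, the cross-section is a single solid region. The nearest boundary edge runs (26.00, 0.00)→(0.00, 0.00); distance from the point to it = 1.00 mm. The point is inside the cross-section and 1.00 mm from the nearest boundary — more than the 0.25 mm shell width (1 × 0.25), so it's in the infill interior.

infill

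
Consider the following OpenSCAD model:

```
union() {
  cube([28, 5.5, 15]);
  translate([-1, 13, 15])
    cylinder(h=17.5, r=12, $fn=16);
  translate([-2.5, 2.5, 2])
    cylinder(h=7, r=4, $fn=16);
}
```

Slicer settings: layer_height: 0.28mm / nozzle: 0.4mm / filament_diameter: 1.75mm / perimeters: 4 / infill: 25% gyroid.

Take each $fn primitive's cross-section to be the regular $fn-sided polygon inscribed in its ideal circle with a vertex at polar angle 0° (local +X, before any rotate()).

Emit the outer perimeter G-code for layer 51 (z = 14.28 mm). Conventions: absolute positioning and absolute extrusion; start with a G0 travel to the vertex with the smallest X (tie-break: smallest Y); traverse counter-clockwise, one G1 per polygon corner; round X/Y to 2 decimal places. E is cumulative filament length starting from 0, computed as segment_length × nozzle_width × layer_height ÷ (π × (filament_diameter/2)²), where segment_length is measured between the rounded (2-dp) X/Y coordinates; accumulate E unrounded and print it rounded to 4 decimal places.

At z = 14.28 mm: the cube (footprint 28×5.5) is included at this height; the cylinder at (-1, 13) is not intersected at this z (z outside [15, 32.5]); the cylinder at (-2.5, 2.5) is not intersected at this z (z outside [2, 9]); Taking the union: only the 28×5.5 cube is present, so the union is just that shape — 1 connected region. The outline is a single polygon with 4 vertices. Extrusion per mm of travel: 0.4 × 0.28 / (π × 0.875²) = 0.046564. Accumulating E over each segment gives final E = 3.1198.

G0 X0.00 Y0.00 Z14.28
G1 X28.00 Y0.00 E1.3038
G1 X28.00 Y5.50 E1.5599
G1 X0.00 Y5.50 E2.8637
G1 X0.00 Y0.00 E3.1198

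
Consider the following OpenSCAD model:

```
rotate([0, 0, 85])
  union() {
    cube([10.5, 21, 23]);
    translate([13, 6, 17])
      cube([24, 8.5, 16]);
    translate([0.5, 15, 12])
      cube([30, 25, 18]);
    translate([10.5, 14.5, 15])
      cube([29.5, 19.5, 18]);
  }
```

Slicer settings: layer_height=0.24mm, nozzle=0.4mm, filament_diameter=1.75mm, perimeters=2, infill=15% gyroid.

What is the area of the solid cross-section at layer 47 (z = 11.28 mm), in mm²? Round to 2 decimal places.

220.50 mm²

At z = 11.28 mm: the cube (footprint 10.5×21) is included at this height (area 220.50 mm²); the cube at (13, 6) is not intersected at this z (z outside [17, 33]); the cube at (0.5, 15) is absent (z outside [12, 30]); the cube at (10.5, 14.5) is absent (z outside [15, 33]); Taking the union: only the 10.5×21 cube is present, so the union is just that shape — area = 220.50 mm²; (rotated 85° about Z; rotation is an isometry so areas/perimeters/island counts are preserved). Overall, the cross-section is a single solid region. Net area = 220.50 mm².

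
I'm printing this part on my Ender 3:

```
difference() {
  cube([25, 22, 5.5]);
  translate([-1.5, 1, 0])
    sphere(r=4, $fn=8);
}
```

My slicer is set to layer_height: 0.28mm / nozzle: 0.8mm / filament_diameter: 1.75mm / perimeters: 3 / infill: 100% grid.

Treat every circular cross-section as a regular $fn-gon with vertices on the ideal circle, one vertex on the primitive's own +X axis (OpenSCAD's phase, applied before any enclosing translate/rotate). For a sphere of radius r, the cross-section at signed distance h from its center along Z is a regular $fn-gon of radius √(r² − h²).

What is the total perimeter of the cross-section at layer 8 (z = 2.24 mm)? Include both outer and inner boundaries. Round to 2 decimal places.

At z = 2.24 mm: the cube is present — its section is the full 25×22 rectangle (perimeter 94.00 mm); the sphere at (-1.5, 1): section is a regular 8-gon, circumradius = √(r²−h²) = √(4²−2.24²) = 3.314 (perimeter = 2·8·3.314·sin(180°/8) = 20.29 mm); Subtracting the remaining from the first: starting from the 25×22 cube, the r=4 sphere at (-1.5, 1) partially overlaps it — only the 4.87 mm² overlap (of its 31.06 mm²) is removed, clipping the outline — boundary = 93.44 mm. Overall, the cross-section is a single solid region. Total boundary length (outer) = 93.44 mm.

93.44 mm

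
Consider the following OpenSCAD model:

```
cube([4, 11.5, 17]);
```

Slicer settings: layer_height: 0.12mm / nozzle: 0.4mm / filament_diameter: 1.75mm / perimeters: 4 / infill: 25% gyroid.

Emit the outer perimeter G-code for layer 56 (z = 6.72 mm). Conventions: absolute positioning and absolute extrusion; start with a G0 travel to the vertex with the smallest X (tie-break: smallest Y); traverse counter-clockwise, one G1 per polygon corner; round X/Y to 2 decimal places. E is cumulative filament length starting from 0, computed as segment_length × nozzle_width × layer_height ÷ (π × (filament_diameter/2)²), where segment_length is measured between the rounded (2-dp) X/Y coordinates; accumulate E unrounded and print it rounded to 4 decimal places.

G0 X0.00 Y0.00 Z6.72
G1 X4.00 Y0.00 E0.0798
G1 X4.00 Y11.50 E0.3093
G1 X0.00 Y11.50 E0.3891
G1 X0.00 Y0.00 E0.6186

At z = 6.72 mm: the 4×11.5 cube contributes its full rectangle. The outline is a single polygon with 4 vertices. Extrusion per mm of travel: 0.4 × 0.12 / (π × 0.875²) = 0.019956. Accumulating E over each segment gives final E = 0.6186.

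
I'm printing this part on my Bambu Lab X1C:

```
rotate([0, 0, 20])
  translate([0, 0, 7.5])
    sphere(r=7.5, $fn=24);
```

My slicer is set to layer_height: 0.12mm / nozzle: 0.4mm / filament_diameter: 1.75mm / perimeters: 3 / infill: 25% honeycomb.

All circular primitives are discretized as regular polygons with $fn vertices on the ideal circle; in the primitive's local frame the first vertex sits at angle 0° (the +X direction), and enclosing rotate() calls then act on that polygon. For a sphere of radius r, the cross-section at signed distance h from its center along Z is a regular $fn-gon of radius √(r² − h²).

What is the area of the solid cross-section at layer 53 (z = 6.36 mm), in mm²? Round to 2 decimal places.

At z = 6.36 mm: the sphere: section is a regular 24-gon, circumradius = √(r²−h²) = √(7.5²−1.14²) = 7.413 (area = (24/2)·7.413²·sin(360°/24) = 170.67 mm²); (rotated 20° about Z; rotation is an isometry so areas/perimeters/island counts are preserved). Overall, the cross-section is a single solid region. Net area = 170.67 mm².

170.67 mm²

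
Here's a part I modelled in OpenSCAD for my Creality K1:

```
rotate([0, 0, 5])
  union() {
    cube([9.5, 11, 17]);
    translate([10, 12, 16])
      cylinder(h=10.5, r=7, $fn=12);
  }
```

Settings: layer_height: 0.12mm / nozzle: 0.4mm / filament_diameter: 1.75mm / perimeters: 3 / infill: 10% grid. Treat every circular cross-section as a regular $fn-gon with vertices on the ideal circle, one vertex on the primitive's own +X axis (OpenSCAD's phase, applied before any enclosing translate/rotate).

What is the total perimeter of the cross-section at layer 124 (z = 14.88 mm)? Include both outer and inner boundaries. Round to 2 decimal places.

At z = 14.88 mm: the 9.5×11 cube contributes its full rectangle (perimeter 41.00 mm); the cylinder at (10, 12) is absent (z outside [16, 26.5]); Combining (union): only the 9.5×11 cube is present, so the union is just that shape — boundary = 41.00 mm; (whole slice rotated 5° about Z — lengths, areas and connectivity unchanged). Overall, the cross-section is a single solid region. Total boundary length (outer) = 41.00 mm.

41.00 mm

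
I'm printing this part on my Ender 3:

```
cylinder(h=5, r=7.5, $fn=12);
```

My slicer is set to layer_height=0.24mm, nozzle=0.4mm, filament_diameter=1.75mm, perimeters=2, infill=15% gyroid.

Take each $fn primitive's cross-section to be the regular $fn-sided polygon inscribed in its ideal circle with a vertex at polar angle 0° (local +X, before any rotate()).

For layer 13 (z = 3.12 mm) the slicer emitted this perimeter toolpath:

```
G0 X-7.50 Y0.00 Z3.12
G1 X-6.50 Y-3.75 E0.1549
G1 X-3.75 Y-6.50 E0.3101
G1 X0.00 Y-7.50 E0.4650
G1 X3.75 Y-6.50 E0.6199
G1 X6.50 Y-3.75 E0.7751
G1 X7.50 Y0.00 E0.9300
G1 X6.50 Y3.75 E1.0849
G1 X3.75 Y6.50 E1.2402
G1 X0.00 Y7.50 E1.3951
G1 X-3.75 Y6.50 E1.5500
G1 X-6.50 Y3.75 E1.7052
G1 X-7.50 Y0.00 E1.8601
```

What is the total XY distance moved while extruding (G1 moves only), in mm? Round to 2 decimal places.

46.60 mm

Sum the Euclidean lengths of each G1 segment: total = 46.60 mm.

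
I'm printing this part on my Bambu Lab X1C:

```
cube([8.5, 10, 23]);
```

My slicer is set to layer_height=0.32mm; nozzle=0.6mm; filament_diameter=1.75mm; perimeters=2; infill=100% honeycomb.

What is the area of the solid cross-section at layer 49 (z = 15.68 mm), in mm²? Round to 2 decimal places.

At z = 15.68 mm: the 8.5×10 cube contributes its full rectangle (area 85.00 mm²). Overall, the cross-section is a single solid region. Net area = 85.00 mm².

85.00 mm²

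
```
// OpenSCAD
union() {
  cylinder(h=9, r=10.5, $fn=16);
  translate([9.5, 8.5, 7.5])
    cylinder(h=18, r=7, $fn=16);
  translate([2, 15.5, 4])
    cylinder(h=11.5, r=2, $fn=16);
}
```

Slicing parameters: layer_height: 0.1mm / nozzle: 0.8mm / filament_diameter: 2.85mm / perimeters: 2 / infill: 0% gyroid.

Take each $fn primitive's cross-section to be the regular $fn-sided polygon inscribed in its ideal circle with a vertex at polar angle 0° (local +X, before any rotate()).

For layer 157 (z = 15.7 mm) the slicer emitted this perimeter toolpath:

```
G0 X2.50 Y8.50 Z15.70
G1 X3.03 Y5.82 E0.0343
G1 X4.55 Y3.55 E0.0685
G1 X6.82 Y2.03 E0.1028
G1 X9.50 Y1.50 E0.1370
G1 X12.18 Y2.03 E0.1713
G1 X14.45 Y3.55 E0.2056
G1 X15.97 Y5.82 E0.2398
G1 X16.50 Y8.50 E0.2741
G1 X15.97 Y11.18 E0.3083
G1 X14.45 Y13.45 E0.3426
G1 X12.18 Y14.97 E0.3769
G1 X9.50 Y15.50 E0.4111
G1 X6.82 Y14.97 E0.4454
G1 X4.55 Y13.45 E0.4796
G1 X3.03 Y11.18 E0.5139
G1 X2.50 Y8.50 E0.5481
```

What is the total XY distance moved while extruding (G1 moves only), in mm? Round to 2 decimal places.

Sum the Euclidean lengths of each G1 segment: total = 43.71 mm.

43.71 mm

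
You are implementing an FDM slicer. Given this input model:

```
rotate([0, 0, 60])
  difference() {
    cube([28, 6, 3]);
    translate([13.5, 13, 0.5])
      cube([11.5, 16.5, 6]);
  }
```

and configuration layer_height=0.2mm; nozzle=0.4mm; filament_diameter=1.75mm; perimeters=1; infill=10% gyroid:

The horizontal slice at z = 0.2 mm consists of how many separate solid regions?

1

At z = 0.2 mm: the cube (footprint 28×6) is included at this height; the cube at (13.5, 13) is not intersected at this z (z outside [0.5, 6.5]); Subtracting the remaining from the first: none of the subtracted shapes is present at this height, so the 28×6 cube is unchanged — 1 connected region; (rotated 60° about Z; rotation is an isometry so areas/perimeters/island counts are preserved). The result has 1 disconnected region.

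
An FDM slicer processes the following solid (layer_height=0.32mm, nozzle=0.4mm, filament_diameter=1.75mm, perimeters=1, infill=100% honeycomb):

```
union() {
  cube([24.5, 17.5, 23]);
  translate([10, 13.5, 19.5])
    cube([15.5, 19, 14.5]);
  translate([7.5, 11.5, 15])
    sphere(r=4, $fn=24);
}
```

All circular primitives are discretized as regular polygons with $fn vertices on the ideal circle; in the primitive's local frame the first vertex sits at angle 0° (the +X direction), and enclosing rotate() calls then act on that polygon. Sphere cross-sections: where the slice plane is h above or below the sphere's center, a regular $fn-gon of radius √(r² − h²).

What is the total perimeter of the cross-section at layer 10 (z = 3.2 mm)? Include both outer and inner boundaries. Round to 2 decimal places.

At z = 3.2 mm: the cube (footprint 24.5×17.5) is included at this height (perimeter 84.00 mm); the cube at (10, 13.5) is not intersected at this z (z outside [19.5, 34]); the sphere at (7.5, 11.5) is absent (|z−center|=11.800 > r=4); Taking the union: only the 24.5×17.5 cube is present, so the union is just that shape — boundary = 84.00 mm. Overall, the cross-section is a single solid region. Total boundary length (outer) = 84.00 mm.

84.00 mm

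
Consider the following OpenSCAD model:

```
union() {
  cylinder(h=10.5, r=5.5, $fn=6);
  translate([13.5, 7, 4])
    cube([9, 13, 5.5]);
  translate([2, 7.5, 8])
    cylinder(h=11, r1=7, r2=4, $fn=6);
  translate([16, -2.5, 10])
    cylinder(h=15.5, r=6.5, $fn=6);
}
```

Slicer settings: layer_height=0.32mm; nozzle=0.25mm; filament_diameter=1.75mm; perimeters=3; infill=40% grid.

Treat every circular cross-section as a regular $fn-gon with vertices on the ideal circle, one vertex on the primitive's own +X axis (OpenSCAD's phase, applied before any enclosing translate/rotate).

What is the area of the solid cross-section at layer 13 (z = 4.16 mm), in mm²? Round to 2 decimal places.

195.59 mm²

At z = 4.16 mm: the r=5.5 cylinder contributes a regular 6-gon of circumradius 5.5 (area = (6/2)·5.500²·sin(360°/6) = 78.59 mm²); the cube at (13.5, 7) (footprint 9×13) is included at this height (area 117.00 mm²); the cone at (2, 7.5) does not reach this height (z outside [8, 19]); the cylinder at (16, -2.5) is absent (z outside [10, 25.5]); Merging all regions: the 2 present regions are separate (no shared area or edge), so areas and boundary lengths simply add and each stays a separate island — area = 195.59 mm². Overall, the cross-section has 2 separate islands. Net area = 195.59 mm².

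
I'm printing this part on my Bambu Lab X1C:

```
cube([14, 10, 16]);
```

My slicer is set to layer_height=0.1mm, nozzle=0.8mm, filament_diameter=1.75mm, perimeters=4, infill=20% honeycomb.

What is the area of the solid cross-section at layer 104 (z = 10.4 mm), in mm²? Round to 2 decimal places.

At z = 10.4 mm: the cube is present — its section is the full 14×10 rectangle (area 140.00 mm²). Overall, the cross-section is a single solid region. Net area = 140.00 mm².

140.00 mm²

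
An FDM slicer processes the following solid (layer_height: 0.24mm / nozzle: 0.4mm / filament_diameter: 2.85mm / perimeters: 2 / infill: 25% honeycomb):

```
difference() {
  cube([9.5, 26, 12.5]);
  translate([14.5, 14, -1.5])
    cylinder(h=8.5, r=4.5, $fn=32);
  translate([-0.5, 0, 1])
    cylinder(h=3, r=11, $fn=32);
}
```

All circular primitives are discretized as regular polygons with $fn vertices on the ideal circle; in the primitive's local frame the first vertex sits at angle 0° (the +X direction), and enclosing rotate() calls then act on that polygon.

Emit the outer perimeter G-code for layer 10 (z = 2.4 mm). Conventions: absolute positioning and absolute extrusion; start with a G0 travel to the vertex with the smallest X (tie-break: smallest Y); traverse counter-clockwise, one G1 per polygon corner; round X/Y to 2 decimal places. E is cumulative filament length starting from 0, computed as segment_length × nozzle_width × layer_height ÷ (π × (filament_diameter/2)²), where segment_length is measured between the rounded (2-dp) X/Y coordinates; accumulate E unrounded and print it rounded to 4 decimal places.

At z = 2.4 mm: the cube is present — its section is the full 9.5×26 rectangle; the cylinder at (14.5, 14): section is a regular 32-gon, circumradius r=4.5; the r=11 cylinder at (-0.5, 0) gives a regular 32-gon of circumradius 11 (constant along its height); After the difference (first − rest): starting from the 9.5×26 cube, the r=4.5 cylinder at (14.5, 14) misses the remaining region (no effect); the r=11 cylinder at (-0.5, 0) partially overlaps it — only the 86.01 mm² overlap (of its 377.69 mm²) is removed, clipping the outline — 1 connected region. The outline is a single polygon with 9 vertices. Extrusion per mm of travel: 0.4 × 0.24 / (π × 1.425²) = 0.015048. Accumulating E over each segment gives final E = 0.8748.

G0 X0.00 Y10.95 Z2.40
G1 X1.65 Y10.79 E0.0249
G1 X3.71 Y10.16 E0.0574
G1 X5.61 Y9.15 E0.0897
G1 X7.28 Y7.78 E0.1222
G1 X8.65 Y6.11 E0.1548
G1 X9.50 Y4.51 E0.1820
G1 X9.50 Y26.00 E0.5054
G1 X0.00 Y26.00 E0.6484
G1 X0.00 Y10.95 E0.8748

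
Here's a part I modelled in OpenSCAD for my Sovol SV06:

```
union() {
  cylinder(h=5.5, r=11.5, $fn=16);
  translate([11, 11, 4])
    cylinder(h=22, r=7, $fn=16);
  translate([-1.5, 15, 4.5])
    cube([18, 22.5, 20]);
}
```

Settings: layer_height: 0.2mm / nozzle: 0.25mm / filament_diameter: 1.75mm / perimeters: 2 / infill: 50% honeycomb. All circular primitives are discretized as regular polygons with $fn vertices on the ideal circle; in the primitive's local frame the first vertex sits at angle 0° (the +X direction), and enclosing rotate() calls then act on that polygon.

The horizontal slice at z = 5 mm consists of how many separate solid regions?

1

At z = 5 mm: the cylinder: section is a regular 16-gon, circumradius r=11.5; the r=7 cylinder at (11, 11) contributes a regular 16-gon of circumradius 7; the cube at (-1.5, 15) (footprint 18×22.5) is included at this height; Merging all regions: the regions partially overlap (shared area 39.93 mm²), so overlapping operands fuse into one piece — 1 connected region. The result has 1 disconnected region.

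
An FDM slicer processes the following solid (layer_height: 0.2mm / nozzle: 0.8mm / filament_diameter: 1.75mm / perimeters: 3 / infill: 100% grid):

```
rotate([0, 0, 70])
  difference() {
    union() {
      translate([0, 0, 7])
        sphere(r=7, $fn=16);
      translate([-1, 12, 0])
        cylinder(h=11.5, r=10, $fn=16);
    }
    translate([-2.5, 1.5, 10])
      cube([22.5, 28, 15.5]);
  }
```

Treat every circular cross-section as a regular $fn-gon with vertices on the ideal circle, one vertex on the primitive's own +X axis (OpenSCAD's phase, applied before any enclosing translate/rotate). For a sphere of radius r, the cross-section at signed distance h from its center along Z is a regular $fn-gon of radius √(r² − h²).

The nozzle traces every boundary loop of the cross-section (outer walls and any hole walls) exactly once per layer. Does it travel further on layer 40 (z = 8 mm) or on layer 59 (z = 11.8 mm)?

layer 40 (z = 8 mm)

Layer 40 (z = 8): the r=7 sphere contributes a regular 16-gon of circumradius √(7²−1²) = 6.928 (perimeter = 2·16·6.928·sin(180°/16) = 43.25 mm); the cylinder at (-1, 12): section is a regular 16-gon, circumradius r=10 (perimeter = 2·16·10.000·sin(180°/16) = 62.43 mm); Merging all regions: the regions partially overlap (shared area 36.30 mm²), so the edge portions inside another operand are dropped and the merged outline is re-measured after clipping — boundary = 80.54 mm; the cube at (-2.5, 1.5) is not intersected at this z (z outside [10, 25.5]); Subtracting the remaining from the first: none of the subtracted shapes is present at this height, so that combined region is unchanged — boundary = 80.54 mm; (whole slice rotated 70° about Z — lengths, areas and connectivity unchanged). So its perimeter = 80.54 mm. Layer 59 (z = 11.8): the r=7 sphere slices to a regular 16-gon of circumradius 5.095 (√(r²−h²) with h=4.8 from center) (perimeter = 2·16·5.095·sin(180°/16) = 31.81 mm); the cylinder at (-1, 12) is not intersected at this z (z outside [0, 11.5]); Taking the union: only the r=7 sphere is present, so the union is just that shape — boundary = 31.81 mm; the cube at (-2.5, 1.5) (footprint 22.5×28) is included at this height (perimeter 101.00 mm); Taking the first minus the rest: starting from that combined region, the 22.5×28 cube at (-2.5, 1.5) partially overlaps it — only the 20.75 mm² overlap (of its 630.00 mm²) is removed, clipping the outline — boundary = 32.87 mm; (whole slice rotated 70° about Z — lengths, areas and connectivity unchanged). So its perimeter = 32.87 mm. Layer 40 is larger (80.54 vs 32.87 mm).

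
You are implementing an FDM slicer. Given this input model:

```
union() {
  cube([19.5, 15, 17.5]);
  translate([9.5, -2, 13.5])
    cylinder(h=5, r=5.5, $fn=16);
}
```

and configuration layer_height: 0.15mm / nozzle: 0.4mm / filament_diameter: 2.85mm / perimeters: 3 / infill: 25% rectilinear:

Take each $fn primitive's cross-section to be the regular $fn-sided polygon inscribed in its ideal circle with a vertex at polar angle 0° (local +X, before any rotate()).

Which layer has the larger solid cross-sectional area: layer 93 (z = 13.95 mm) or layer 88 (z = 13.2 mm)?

layer 93 (z = 13.95 mm)

Layer 93 (z = 13.95): the cube is present — its section is the full 19.5×15 rectangle (area 292.50 mm²); the r=5.5 cylinder at (9.5, -2) contributes a regular 16-gon of circumradius 5.5 (area = (16/2)·5.500²·sin(360°/16) = 92.61 mm²); Taking the union: the regions partially overlap — summed areas 385.11 mm² minus the doubly-counted overlap 25.10 mm² gives 360.01 mm² — area = 360.01 mm². So its area = 360.01 mm². Layer 88 (z = 13.2): the 19.5×15 cube contributes its full rectangle (area 292.50 mm²); the cylinder at (9.5, -2) does not reach this height (z outside [13.5, 18.5]); Taking the union: only the 19.5×15 cube is present, so the union is just that shape — area = 292.50 mm². So its area = 292.50 mm². Layer 93 is larger (360.01 vs 292.50 mm²).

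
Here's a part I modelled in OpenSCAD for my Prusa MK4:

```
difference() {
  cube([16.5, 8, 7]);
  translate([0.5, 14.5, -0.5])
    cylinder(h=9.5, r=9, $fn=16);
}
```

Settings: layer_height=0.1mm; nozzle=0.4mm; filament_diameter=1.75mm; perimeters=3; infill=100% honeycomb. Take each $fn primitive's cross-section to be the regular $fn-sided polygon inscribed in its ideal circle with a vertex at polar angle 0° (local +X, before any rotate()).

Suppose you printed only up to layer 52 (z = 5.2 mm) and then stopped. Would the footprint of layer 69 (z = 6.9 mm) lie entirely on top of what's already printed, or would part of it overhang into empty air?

entirely on top

Compare the two slices. At z = 5.2: the 16.5×8 cube contributes its full rectangle (area 132.00 mm²); the r=9 cylinder at (0.5, 14.5) contributes a regular 16-gon of circumradius 9 (area = (16/2)·9.000²·sin(360°/16) = 247.98 mm²); After the difference (first − rest): starting from the 16.5×8 cube (132.00 mm²), the r=9 cylinder at (0.5, 14.5) partially overlaps it — only the 11.12 mm² overlap (of its 247.98 mm²) is removed, clipping the outline — area = 120.88 mm². At z = 6.9: the 16.5×8 cube contributes its full rectangle (area 132.00 mm²); the r=9 cylinder at (0.5, 14.5) gives a regular 16-gon of circumradius 9 (constant along its height) (area = (16/2)·9.000²·sin(360°/16) = 247.98 mm²); Subtracting the remaining from the first: starting from the 16.5×8 cube (132.00 mm²), the r=9 cylinder at (0.5, 14.5) partially overlaps it — only the 11.12 mm² overlap (of its 247.98 mm²) is removed, clipping the outline — area = 120.88 mm². Checking containment: the cross-section at z = 6.9 is a subset of the cross-section at z = 5.2.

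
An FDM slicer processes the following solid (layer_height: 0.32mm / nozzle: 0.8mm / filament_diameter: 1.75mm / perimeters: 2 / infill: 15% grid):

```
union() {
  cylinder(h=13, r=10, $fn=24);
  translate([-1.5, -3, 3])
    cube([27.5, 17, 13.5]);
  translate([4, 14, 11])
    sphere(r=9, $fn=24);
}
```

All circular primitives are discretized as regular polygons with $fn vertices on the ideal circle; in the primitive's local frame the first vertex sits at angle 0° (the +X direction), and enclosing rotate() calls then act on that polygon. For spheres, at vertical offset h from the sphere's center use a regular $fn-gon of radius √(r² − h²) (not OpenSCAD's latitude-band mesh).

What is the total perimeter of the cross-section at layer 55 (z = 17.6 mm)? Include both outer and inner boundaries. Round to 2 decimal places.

At z = 17.6 mm: the cylinder does not reach this height (z outside [0, 13]); the cube at (-1.5, -3) is not intersected at this z (z outside [3, 16.5]); the r=9 sphere at (4, 14) contributes a regular 24-gon of circumradius √(9²−6.6²) = 6.119 (perimeter = 2·24·6.119·sin(180°/24) = 38.34 mm); Taking the union: only the r=9 sphere at (4, 14) is present, so the union is just that shape — boundary = 38.34 mm. Overall, the cross-section is a single solid region. Total boundary length (outer) = 38.34 mm.

38.34 mm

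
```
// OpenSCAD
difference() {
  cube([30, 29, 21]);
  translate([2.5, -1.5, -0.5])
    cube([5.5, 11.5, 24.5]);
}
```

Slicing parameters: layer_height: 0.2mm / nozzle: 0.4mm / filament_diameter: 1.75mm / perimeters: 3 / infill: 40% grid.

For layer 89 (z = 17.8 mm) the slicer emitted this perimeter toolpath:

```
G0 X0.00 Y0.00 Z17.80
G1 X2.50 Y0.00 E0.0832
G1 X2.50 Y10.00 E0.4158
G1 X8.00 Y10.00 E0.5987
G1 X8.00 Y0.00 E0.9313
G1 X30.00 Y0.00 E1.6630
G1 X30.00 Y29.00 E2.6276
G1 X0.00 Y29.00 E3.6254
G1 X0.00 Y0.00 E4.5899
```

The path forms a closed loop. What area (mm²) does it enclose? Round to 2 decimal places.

Apply the shoelace formula to the sequence of (X, Y) vertices; enclosed area = 815.00 mm².

815.00 mm²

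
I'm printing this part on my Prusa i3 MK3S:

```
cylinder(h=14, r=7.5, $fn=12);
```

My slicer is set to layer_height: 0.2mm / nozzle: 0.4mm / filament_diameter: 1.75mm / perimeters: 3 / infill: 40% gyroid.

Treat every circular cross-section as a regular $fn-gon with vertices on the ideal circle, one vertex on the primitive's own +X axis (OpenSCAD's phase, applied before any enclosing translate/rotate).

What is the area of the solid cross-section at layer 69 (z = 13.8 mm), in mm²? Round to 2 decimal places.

168.75 mm²

At z = 13.8 mm: the r=7.5 cylinder contributes a regular 12-gon of circumradius 7.5 (area = (12/2)·7.500²·sin(360°/12) = 168.75 mm²). Overall, the cross-section is a single solid region. Net area = 168.75 mm².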